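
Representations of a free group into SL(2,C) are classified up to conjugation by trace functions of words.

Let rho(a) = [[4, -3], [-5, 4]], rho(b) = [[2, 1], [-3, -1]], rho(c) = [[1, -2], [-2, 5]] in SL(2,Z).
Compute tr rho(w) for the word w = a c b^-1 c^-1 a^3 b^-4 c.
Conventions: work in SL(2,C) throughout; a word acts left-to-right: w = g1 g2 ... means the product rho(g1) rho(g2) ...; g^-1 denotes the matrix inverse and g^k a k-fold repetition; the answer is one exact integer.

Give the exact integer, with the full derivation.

547514

rho(a) = [[4, -3], [-5, 4]]
... * rho(c) = [[1, -2], [-2, 5]]  ->  [[10, -23], [-13, 30]]
... * rho(b^-1) = [[-1, -1], [3, 2]]  ->  [[-79, -56], [103, 73]]
... * rho(c^-1) = [[5, 2], [2, 1]]  ->  [[-507, -214], [661, 279]]
... * rho(a) = [[4, -3], [-5, 4]]  ->  [[-958, 665], [1249, -867]]
... * rho(a) = [[4, -3], [-5, 4]]  ->  [[-7157, 5534], [9331, -7215]]
... * rho(a) = [[4, -3], [-5, 4]]  ->  [[-56298, 43607], [73399, -56853]]
... * rho(b^-1) = [[-1, -1], [3, 2]]  ->  [[187119, 143512], [-243958, -187105]]
... * rho(b^-1) = [[-1, -1], [3, 2]]  ->  [[243417, 99905], [-317357, -130252]]
... * rho(b^-1) = [[-1, -1], [3, 2]]  ->  [[56298, -43607], [-73399, 56853]]
... * rho(b^-1) = [[-1, -1], [3, 2]]  ->  [[-187119, -143512], [243958, 187105]]
... * rho(c) = [[1, -2], [-2, 5]]  ->  [[99905, -343322], [-130252, 447609]]
tr = 99905 + 447609 = 547514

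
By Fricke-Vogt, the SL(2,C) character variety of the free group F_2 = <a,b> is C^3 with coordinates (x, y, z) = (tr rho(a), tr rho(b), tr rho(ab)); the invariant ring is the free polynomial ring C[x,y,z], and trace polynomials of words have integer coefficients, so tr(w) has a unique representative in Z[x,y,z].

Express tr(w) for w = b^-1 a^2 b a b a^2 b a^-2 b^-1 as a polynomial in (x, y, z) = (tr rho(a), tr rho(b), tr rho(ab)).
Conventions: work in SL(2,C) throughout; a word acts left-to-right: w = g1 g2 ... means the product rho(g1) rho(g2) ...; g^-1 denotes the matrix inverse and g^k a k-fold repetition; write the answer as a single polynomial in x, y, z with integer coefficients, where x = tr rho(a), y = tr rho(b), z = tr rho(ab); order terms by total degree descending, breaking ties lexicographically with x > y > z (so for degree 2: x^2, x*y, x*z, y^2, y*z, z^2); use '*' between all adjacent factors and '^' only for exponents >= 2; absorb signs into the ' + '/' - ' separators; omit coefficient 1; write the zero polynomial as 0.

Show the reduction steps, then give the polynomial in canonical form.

tr(b a b a) = tr(b a) * tr(b a) - tr(1) = z^2 - 2
so tr(b a b) = tr(b) * tr(a b) - tr(a) = y*z - x
tr(a b a^2 b) = tr(a) * tr(b a b a) - tr(b a b) = x*z^2 - y*z - x
so tr(b a^2) = tr(a) * tr(b a) - tr(b) = x*z - y
tr(a b a^2) = tr(a) * tr(b a^2) - tr(b a) = x^2*z - x*y - z
so tr(b a b a^2 b) = tr(b) * tr(a b a^2 b) - tr(a b a^2) = x*y*z^2 - x^2*z - y^2*z + z
so tr(b a b a b a) = tr(b a) * tr(b a b a) - tr(b^-1 a^-1) = z^3 - 3*z
so tr(b a b a b) = tr(b) * tr(a b a b) - tr(a b a) = y*z^2 - x*z - y
tr(a b a b a^2 b) = tr(a) * tr(b a b a b a) - tr(b a b a b) = x*z^3 - y*z^2 - 2*x*z + y
reduce: tr(a b a b a^2) = tr(a) * tr(b a b a^2) - tr(b a b a) = x^2*z^2 - x*y*z - x^2 - z^2 + 2
tr(b a b a^2 b^2 a) = tr(b) * tr(a b a b a^2 b) - tr(a b a b a^2) = x*y*z^3 - x^2*z^2 - y^2*z^2 - x*y*z + x^2 + y^2 + z^2 - 2
tr(b^3 a b a) = tr(b) * tr(a b a b^2) - tr(a b a b) = y^2*z^2 - x*y*z - y^2 - z^2 + 2
tr(b^2 a b) = tr(b) * tr(a b^2) - tr(a b) = y^2*z - x*y - z
tr(b^3 a b) = tr(b) * tr(b^2 a b) - tr(b^2 a) = y^3*z - x*y^2 - 2*y*z + x
tr(b a b a^2 b^2) = tr(a) * tr(b^3 a b a) - tr(b^3 a b) = x*y^2*z^2 - x^2*y*z - y^3*z - x*z^2 + 2*y*z + x
tr(b a^2 b a b a^2 b) = tr(a) * tr(b a b a^2 b^2 a) - tr(b a b a^2 b^2) = x^2*y*z^3 - x^3*z^2 - 2*x*y^2*z^2 + y^3*z + x^3 + x*y^2 + 2*x*z^2 - 2*y*z - 3*x
tr(b a b a b a b a) = tr(a b a b) * tr(a b a b) - tr(1) = z^4 - 4*z^2 + 2
tr(b a b a b a b) = tr(b) * tr(a b a b a b) - tr(a b a b a) = y*z^3 - x*z^2 - 2*y*z + x
tr(b a b a^2 b a b a) = tr(a) * tr(b a b a b a b a) - tr(b a b a b a b) = x*z^4 - y*z^3 - 3*x*z^2 + 2*y*z + x
tr(b^2) = tr(b) * tr(b) - tr(1) = y^2 - 2
tr(b a^2 b) = tr(a) * tr(b^2 a) - tr(b^2) = x*y*z - x^2 - y^2 + 2
tr(a b a^2 b a) = tr(a) * tr(b a^2 b a) - tr(b a^2 b) = x^2*z^2 - 2*x*y*z + y^2 - 2
reduce: tr(b a b a^2 b a b) = tr(b) * tr(a b a^2 b a b) - tr(a b a^2 b a) = x*y*z^3 - x^2*z^2 - y^2*z^2 + 2
tr(b a^2 b a b a^2 b a) = tr(a) * tr(b a b a^2 b a b a) - tr(b a b a^2 b a b) = x^2*z^4 - 2*x*y*z^3 - 2*x^2*z^2 + y^2*z^2 + 2*x*y*z + x^2 - 2
tr(a^-1 b a^2 b a b a^2 b) = tr(b a^2 b a b a^2 b) * tr(a) - tr(b a^2 b a b a^2 b a) = x^3*y*z^3 - x^4*z^2 - 2*x^2*y^2*z^2 - x^2*z^4 + x*y^3*z + 2*x*y*z^3 + x^4 + x^2*y^2 + 4*x^2*z^2 - y^2*z^2 - 4*x*y*z - 4*x^2 + 2
reduce: tr(a^2 b a b a^2 b a^-2 b) = tr(a^-1 b a^2 b a b a^2 b) * tr(a) - tr(a^-1 b a^2 b a b a^2 b a) = x^4*y*z^3 - x^5*z^2 - 2*x^3*y^2*z^2 - x^3*z^4 + x^2*y^3*z + x^2*y*z^3 + x^5 + x^3*y^2 + 5*x^3*z^2 + x*y^2*z^2 - 4*x^2*y*z - y^3*z - 5*x^3 - x*y^2 - 2*x*z^2 + 2*y*z + 5*x
tr(b^-1 a^2 b a b a^2 b a^-2) = tr(a^2 b a b a^2 b a^-2) * tr(b) - tr(a^2 b a b a^2 b a^-2 b) = -x^4*y*z^3 + x^5*z^2 + 2*x^3*y^2*z^2 + x^3*z^4 - x^2*y^3*z - x^2*y*z^3 - x^5 - x^3*y^2 - 5*x^3*z^2 + 3*x^2*y*z + 5*x^3 + x*y^2 + 2*x*z^2 - y*z - 5*x
so tr(b^-1 a^2 b a b a^2 b a^-2 b^-1) = tr(b^-1 a^2 b a b a^2 b a^-2) * tr(b) - tr(b^-1 a^2 b a b a^2 b a^-2 b) = -x^4*y^2*z^3 + x^5*y*z^2 + 2*x^3*y^3*z^2 + x^3*y*z^4 - x^2*y^4*z - x^2*y^2*z^3 - x^5*y - x^3*y^3 - 5*x^3*y*z^2 + 3*x^2*y^2*z + 5*x^3*y + x*y^3 + x*y*z^2 + x^2*z - 5*x*y - z

-x^4*y^2*z^3 + x^5*y*z^2 + 2*x^3*y^3*z^2 + x^3*y*z^4 - x^2*y^4*z - x^2*y^2*z^3 - x^5*y - x^3*y^3 - 5*x^3*y*z^2 + 3*x^2*y^2*z + 5*x^3*y + x*y^3 + x*y*z^2 + x^2*z - 5*x*y - z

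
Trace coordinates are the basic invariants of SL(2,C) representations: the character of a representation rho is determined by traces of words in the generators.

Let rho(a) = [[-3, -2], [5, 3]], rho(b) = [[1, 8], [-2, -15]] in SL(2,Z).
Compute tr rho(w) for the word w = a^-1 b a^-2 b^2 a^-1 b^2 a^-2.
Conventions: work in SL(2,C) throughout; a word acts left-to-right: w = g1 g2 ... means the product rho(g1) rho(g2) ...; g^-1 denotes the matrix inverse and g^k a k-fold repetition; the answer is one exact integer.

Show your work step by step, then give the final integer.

-43666

rho(a^-1) = [[3, 2], [-5, -3]]
... * rho(b) = [[1, 8], [-2, -15]]  ->  [[-1, -6], [1, 5]]
... * rho(a^-1) = [[3, 2], [-5, -3]]  ->  [[27, 16], [-22, -13]]
... * rho(a^-1) = [[3, 2], [-5, -3]]  ->  [[1, 6], [-1, -5]]
... * rho(b) = [[1, 8], [-2, -15]]  ->  [[-11, -82], [9, 67]]
... * rho(b) = [[1, 8], [-2, -15]]  ->  [[153, 1142], [-125, -933]]
... * rho(a^-1) = [[3, 2], [-5, -3]]  ->  [[-5251, -3120], [4290, 2549]]
... * rho(b) = [[1, 8], [-2, -15]]  ->  [[989, 4792], [-808, -3915]]
... * rho(b) = [[1, 8], [-2, -15]]  ->  [[-8595, -63968], [7022, 52261]]
... * rho(a^-1) = [[3, 2], [-5, -3]]  ->  [[294055, 174714], [-240239, -142739]]
... * rho(a^-1) = [[3, 2], [-5, -3]]  ->  [[8595, 63968], [-7022, -52261]]
tr = 8595 + -52261 = -43666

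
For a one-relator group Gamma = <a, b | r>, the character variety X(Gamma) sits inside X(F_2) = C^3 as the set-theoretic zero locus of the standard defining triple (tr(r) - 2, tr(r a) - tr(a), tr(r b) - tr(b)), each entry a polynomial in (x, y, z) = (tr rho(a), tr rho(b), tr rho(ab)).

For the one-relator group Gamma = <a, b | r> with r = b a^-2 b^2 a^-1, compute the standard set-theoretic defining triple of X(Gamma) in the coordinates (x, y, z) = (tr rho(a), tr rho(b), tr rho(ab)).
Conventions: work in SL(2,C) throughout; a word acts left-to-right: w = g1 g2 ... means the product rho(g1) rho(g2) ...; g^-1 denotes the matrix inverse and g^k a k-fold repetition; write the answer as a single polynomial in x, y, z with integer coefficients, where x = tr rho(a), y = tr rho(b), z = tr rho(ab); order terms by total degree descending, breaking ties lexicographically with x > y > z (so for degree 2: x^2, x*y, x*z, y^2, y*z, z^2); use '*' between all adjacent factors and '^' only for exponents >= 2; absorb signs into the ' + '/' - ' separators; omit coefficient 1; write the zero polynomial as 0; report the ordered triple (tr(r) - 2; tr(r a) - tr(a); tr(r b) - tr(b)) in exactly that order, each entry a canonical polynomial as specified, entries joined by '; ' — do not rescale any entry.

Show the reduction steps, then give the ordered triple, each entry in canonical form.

trace(b^2) = trace(b)*trace(b) - trace(1)   [square of b] = y^2 - 2
so trace(b^3) = trace(b)*trace(b^2) - trace(b)   [square of b] = y^3 - 3*y
reduce: trace(a b^2) = trace(b)*trace(a b) - trace(a)   [square of b] = y*z - x
so trace(b^3 a) = trace(b)*trace(a b^2) - trace(a b)   [square of b] = y^2*z - x*y - z
trace(b^3 a^-1) = trace(b^3)*trace(a) - trace(b^3 a)   [inverse elimination on a] = x*y^3 - y^2*z - 2*x*y + z
reduce: trace(b a^-2 b^2) = trace(b^3 a^-1)*trace(a) - trace(b^3)   [inverse elimination on a] = x^2*y^3 - x*y^2*z - 2*x^2*y - y^3 + x*z + 3*y
trace(a b a b) = trace(b a)*trace(b a) - trace(1)   [split at a repeated b] = z^2 - 2
trace(a b a) = trace(a)*trace(b a) - trace(b)   [square of a] = x*z - y
trace(b^2 a b a) = trace(b)*trace(a b a b) - trace(a b a)   [square of b] = y*z^2 - x*z - y
reduce: trace(b^2 a b a^-1) = trace(b^2 a b)*trace(a) - trace(b^2 a b a)   [inverse elimination on a] = x*y^2*z - x^2*y - y*z^2 + y
so trace(b a^-2 b^2 a) = trace(b^2 a b a^-1)*trace(a) - trace(b^2 a b)   [inverse elimination on a] = x^2*y^2*z - x^3*y - x*y*z^2 - y^2*z + 2*x*y + z
so trace(b a^-2 b^2 a^-1) = trace(b a^-2 b^2)*trace(a) - trace(b a^-2 b^2 a)   [inverse elimination on a] = x^3*y^3 - 2*x^2*y^2*z - x^3*y - x*y^3 + x*y*z^2 + x^2*z + y^2*z + x*y - z
so trace(b^4) = trace(b)*trace(b^3) - trace(b^2) = y^4 - 4*y^2 + 2
trace(b^4 a) = trace(b)*trace(a b^3) - trace(a b^2) = y^3*z - x*y^2 - 2*y*z + x
reduce: trace(b^4 a^-1) = trace(b^4)*trace(a) - trace(b^4 a) = x*y^4 - y^3*z - 3*x*y^2 + 2*y*z + x
reduce: trace(b^2 a^-2 b^2) = trace(b^4 a^-1)*trace(a) - trace(b^4) = x^2*y^4 - x*y^3*z - 3*x^2*y^2 - y^4 + 2*x*y*z + x^2 + 4*y^2 - 2
trace(a^2) = trace(a)*trace(a) - trace(1) = x^2 - 2
trace(a b^2 a) = trace(b)*trace(a^2 b) - trace(a^2) = x*y*z - x^2 - y^2 + 2
trace(b^2 a b^2 a) = trace(b)*trace(a b^2 a b) - trace(a b^2 a) = y^2*z^2 - 2*x*y*z + x^2 - 2
reduce: trace(b^2 a b^2 a^-1) = trace(b^2 a b^2)*trace(a) - trace(b^2 a b^2 a) = x*y^3*z - x^2*y^2 - y^2*z^2 + 2
so trace(b^2 a^-2 b^2 a) = trace(b^2 a b^2 a^-1)*trace(a) - trace(b^2 a b^2) = x^2*y^3*z - x^3*y^2 - x*y^2*z^2 - y^3*z + x*y^2 + 2*y*z + x
trace(b a^-2 b^2 a^-1 b) = trace(b^2 a^-2 b^2)*trace(a) - trace(b^2 a^-2 b^2 a) = x^3*y^4 - 2*x^2*y^3*z - 2*x^3*y^2 - x*y^4 + x*y^2*z^2 + 2*x^2*y*z + y^3*z + x^3 + 3*x*y^2 - 2*y*z - 3*x
assemble the triple (trace(r) - 2; trace(r a) - x; trace(r b) - y)

x^3*y^3 - 2*x^2*y^2*z - x^3*y - x*y^3 + x*y*z^2 + x^2*z + y^2*z + x*y - z - 2; x^2*y^3 - x*y^2*z - 2*x^2*y - y^3 + x*z - x + 3*y; x^3*y^4 - 2*x^2*y^3*z - 2*x^3*y^2 - x*y^4 + x*y^2*z^2 + 2*x^2*y*z + y^3*z + x^3 + 3*x*y^2 - 2*y*z - 3*x - y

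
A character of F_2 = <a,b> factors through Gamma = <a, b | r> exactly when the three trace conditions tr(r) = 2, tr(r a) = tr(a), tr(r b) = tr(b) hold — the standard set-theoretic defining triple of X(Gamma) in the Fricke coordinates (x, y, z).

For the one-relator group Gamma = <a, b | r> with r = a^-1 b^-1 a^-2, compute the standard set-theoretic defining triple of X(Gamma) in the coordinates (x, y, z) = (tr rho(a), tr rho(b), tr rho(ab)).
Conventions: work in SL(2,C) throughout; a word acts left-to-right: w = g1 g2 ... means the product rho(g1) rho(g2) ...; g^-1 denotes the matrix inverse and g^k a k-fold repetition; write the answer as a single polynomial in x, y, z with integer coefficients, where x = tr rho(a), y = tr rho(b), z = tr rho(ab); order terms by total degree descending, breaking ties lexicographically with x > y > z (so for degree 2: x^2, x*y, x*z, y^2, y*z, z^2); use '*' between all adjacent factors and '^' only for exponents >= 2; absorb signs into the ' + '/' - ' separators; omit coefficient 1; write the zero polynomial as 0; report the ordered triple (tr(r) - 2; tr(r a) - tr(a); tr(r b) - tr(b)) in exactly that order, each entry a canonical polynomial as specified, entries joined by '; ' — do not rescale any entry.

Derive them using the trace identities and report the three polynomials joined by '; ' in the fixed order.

x^2*z - x*y - z - 2; x*z - x - y; x^2*y*z - x*y^2 - x*z^2 + x - y

trace(a^-1) = trace(a) = x
so trace(a^-2) = trace(a^-1)*trace(a) - trace(1)   [inverse elimination on a] = x^2 - 2
trace(b a^-1) = trace(b)*trace(a) - trace(b a)   [inverse elimination on a] = x*y - z
reduce: trace(a^-2 b) = trace(b a^-1)*trace(a) - trace(b)   [inverse elimination on a] = x^2*y - x*z - y
trace(b^-1 a^-2) = trace(a^-2)*trace(b) - trace(a^-2 b)   [inverse elimination on b] = x*z - y
so trace(a^-1 b^-1 a^-2) = trace(b^-1 a^-2)*trace(a) - trace(b^-1 a^-1)   [inverse elimination on a] = x^2*z - x*y - z
trace(b a b) = trace(b)*trace(a b) - trace(a)  (reduce the b square) = y*z - x
so trace(b a b a) = trace(a b)*trace(a b) - trace(1)  (split on a) = z^2 - 2
so trace(a b a^-1 b) = trace(b a b)*trace(a) - trace(b a b a)  (eliminate a^-1) = x*y*z - x^2 - z^2 + 2
so trace(b a^-1 b^-1 a) = trace(a b a^-1)*trace(b) - trace(a b a^-1 b)  (eliminate b^-1) = -x*y*z + x^2 + y^2 + z^2 - 2
reduce: trace(b a^-1 b^-1 a^-1) = trace(b a^-1 b^-1)*trace(a) - trace(b a^-1 b^-1 a)  (eliminate a^-1) = x*y*z - y^2 - z^2 + 2
trace(a^-1 b^-1 a^-2 b) = trace(b a^-1 b^-1 a^-1)*trace(a) - trace(b a^-1 b^-1)  (eliminate a^-1) = x^2*y*z - x*y^2 - x*z^2 + x
assemble the triple (trace(r) - 2; trace(r a) - x; trace(r b) - y)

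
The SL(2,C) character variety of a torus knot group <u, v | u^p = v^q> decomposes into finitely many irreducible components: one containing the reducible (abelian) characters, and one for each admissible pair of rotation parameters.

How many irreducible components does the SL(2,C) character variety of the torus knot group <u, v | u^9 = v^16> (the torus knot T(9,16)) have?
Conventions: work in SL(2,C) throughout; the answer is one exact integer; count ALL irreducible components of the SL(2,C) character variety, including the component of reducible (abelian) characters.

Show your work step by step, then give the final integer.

61

Gamma = < u, v | u^9 = v^16 > (torus knot T(9,16)); the central element u^9 = v^16 acts as +I or -I in any irreducible SL(2,C) representation.
This locks tr(u) to 2*cos(pi*alpha/9), alpha in 1..8, and tr(v) to 2*cos(pi*beta/16), beta in 1..15, on each component of irreducible characters.
u^9 = (-1)^alpha I and v^16 = (-1)^beta I must agree, so alpha and beta have equal parity.
Enumerate parity-matched pairs: 4*8 odd-odd plus 4*7 even-even gives 60.
Total: 60 irreducible-character components + 1 reducible (abelian) component = 61.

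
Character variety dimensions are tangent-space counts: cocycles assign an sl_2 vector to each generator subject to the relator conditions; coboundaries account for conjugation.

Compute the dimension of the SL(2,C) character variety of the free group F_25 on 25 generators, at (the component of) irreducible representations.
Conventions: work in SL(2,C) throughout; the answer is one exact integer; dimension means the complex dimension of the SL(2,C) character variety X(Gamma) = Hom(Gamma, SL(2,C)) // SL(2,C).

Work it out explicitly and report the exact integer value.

Here Gamma is free of rank 25 — no relator constrains a cocycle.
So Z^1 = (sl_2)^25 in full: dim Z^1 = 75.
Irreducibility makes the coboundary map sl_2 -> Z^1 injective (trivial centralizer), so dim B^1 = 3.
dim X = dim H^1 = dim Z^1 - dim B^1 = 75 - 3 = 72.

72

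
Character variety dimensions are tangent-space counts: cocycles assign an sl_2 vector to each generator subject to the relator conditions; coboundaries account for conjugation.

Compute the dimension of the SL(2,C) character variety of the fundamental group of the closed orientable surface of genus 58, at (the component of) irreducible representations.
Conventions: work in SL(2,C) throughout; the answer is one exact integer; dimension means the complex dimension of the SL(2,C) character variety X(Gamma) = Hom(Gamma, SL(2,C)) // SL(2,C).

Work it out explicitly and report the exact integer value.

342

Gamma = pi_1(Sigma_58) = < a_1, b_1, ..., a_58, b_58 | prod [a_i, b_i] > has 2g = 116 generators and 1 relator.
Before the relator condition, cocycle space has dim 3*116 = 348.
At an irreducible rho, H^2 = coker(d_2) vanishes (Poincare duality: H^2 is dual to H^0 = invariants = 0), so d_2 is surjective onto sl_2 and dim Z^1 = 348 - 3 = 345.
Coboundaries contribute dim B^1 = 3 (injective at irreducible rho).
dim H^1 = 345 - 3 = 342 = dim X.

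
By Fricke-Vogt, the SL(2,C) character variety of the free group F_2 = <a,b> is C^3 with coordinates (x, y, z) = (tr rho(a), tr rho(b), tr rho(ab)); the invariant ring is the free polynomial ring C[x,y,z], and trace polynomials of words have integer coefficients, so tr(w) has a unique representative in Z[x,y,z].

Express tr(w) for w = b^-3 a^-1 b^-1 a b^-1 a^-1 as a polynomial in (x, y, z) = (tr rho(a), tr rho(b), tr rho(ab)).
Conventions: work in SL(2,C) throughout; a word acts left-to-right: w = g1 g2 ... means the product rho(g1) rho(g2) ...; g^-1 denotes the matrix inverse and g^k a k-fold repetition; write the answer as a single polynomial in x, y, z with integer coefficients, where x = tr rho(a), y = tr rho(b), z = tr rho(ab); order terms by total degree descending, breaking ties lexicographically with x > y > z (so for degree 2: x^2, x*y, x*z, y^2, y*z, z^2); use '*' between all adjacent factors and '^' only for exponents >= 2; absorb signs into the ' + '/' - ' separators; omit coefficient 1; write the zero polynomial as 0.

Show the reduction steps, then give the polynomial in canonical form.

x*y^3*z^2 - 2*x^2*y^2*z - y^2*z^3 + x^3*y + x^2*z + 2*y^2*z + z^3 - 2*x*y - 3*z

tr(b^-1) = tr(b) = y
and tr(b^-1 a) = tr(a)*tr(b) - tr(a b) = x*y - z
next, tr(b^-1 a^-1) = tr(b^-1)*tr(a) - tr(b^-1 a) = z
and tr(a^-1 b^-2) = tr(b^-1 a^-1)*tr(b) - tr(b^-1 a^-1 b) = y*z - x
next, tr(b^-1 a^-1 b^-2) = tr(a^-1 b^-2)*tr(b) - tr(a^-1 b^-1) = y^2*z - x*y - z
next, tr(b^-3 a^-1 b^-1) = tr(b^-1 a^-1 b^-2)*tr(b) - tr(b^-1 a^-1 b^-1) = y^3*z - x*y^2 - 2*y*z + x
and tr(b^-1 a b^-1) = tr(b^-1 a)*tr(b) - tr(b^-1 a b) = x*y^2 - y*z - x
next, tr(a^2) = tr(a)*tr(a) - tr(1) = x^2 - 2
tr(a^2 b) = tr(a)*tr(b a) - tr(b) = x*z - y
next, tr(a b^-1 a) = tr(a^2)*tr(b) - tr(a^2 b) = x^2*y - x*z - y
and tr(a b a b) = tr(a b)*tr(a b) - tr(1)   [split at repeated a] = z^2 - 2
tr(a b^-1 a b) = tr(a b a)*tr(b) - tr(a b a b) = x*y*z - y^2 - z^2 + 2
and tr(b^-1 a b^-1 a) = tr(a b^-1 a)*tr(b) - tr(a b^-1 a b) = x^2*y^2 - 2*x*y*z + z^2 - 2
and tr(b^-1 a^-1 b^-1 a) = tr(b^-1 a b^-1)*tr(a) - tr(b^-1 a b^-1 a) = x*y*z - x^2 - z^2 + 2
and tr(a b a b a) = tr(a)*tr(b a b a) - tr(b a b) = x*z^2 - y*z - x
tr(a b a b a b) = tr(a b)*tr(a b a b) - tr(a^-1 b^-1)   [split at repeated a] = z^3 - 3*z
and tr(b a b a b^-1 a) = tr(a b a b a)*tr(b) - tr(a b a b a b) = x*y*z^2 - y^2*z - z^3 - x*y + 3*z
tr(b^-1 a^-1 b a b a) = tr(b a b a b^-1)*tr(a) - tr(b a b a b^-1 a) = -x*y*z^2 + x^2*z + y^2*z + z^3 - 3*z
tr(a b a b^-2 a^-1 b) = tr(b^-1 a^-1 b a b a)*tr(b) - tr(b^-1 a^-1 b a b a b) = -x*y^2*z^2 + x^2*y*z + y^3*z + y*z^3 - 4*y*z + x
tr(b^-2 a^-1 b^-1 a b a) = tr(a b a b^-2 a^-1)*tr(b) - tr(a b a b^-2 a^-1 b) = x*y^2*z^2 - x^2*y*z - y^3*z - y*z^3 + x*y^2 + 3*y*z - x
tr(b^-2 a^-1 b^-1 a b a^-1) = tr(b^-2 a^-1 b^-1 a b)*tr(a) - tr(b^-2 a^-1 b^-1 a b a) = -x*y^2*z^2 + 2*x^2*y*z + y^3*z + y*z^3 - x^3 - x*y^2 - x*z^2 - 3*y*z + 3*x
tr(a^-1 b^-3 a^-1 b^-1 a b) = tr(b^-2 a^-1 b^-1 a b a^-1)*tr(b) - tr(b^-2 a^-1 b^-1 a b a^-1 b) = -x*y^3*z^2 + 2*x^2*y^2*z + y^4*z + y^2*z^3 - x^3*y - x*y^3 - x^2*z - 4*y^2*z - z^3 + 3*x*y + 3*z
next, tr(b^-3 a^-1 b^-1 a b^-1 a^-1) = tr(a^-1 b^-3 a^-1 b^-1 a)*tr(b) - tr(a^-1 b^-3 a^-1 b^-1 a b) = x*y^3*z^2 - 2*x^2*y^2*z - y^2*z^3 + x^3*y + x^2*z + 2*y^2*z + z^3 - 2*x*y - 3*z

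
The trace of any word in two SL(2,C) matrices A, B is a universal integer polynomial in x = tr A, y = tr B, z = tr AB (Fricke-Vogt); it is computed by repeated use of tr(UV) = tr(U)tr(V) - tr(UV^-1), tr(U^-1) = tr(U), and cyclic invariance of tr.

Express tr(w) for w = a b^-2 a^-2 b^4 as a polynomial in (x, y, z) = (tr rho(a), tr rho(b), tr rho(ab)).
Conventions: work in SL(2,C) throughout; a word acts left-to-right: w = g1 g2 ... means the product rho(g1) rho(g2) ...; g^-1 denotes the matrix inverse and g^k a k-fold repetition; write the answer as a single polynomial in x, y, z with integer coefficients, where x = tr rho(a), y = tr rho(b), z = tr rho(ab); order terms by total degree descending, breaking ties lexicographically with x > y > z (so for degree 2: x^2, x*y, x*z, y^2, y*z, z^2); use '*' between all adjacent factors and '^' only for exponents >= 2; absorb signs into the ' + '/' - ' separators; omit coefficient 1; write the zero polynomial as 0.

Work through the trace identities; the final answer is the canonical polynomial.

and tr(b^2) = tr(b) * tr(b) - tr(1)   [square of b] = y^2 - 2
and tr(b^3) = tr(b) * tr(b^2) - tr(b)   [square of b] = y^3 - 3*y
tr(b^4) = tr(b) * tr(b^3) - tr(b^2)   [square of b] = y^4 - 4*y^2 + 2
tr(a b^2) = tr(b) * tr(a b) - tr(a)   [square of b] = y*z - x
next, tr(b^2 a b) = tr(b) * tr(a b^2) - tr(a b)   [square of b] = y^2*z - x*y - z
tr(b^4 a) = tr(b) * tr(b^2 a b) - tr(b^2 a)   [square of b] = y^3*z - x*y^2 - 2*y*z + x
tr(a^-1 b^4) = tr(b^4) * tr(a) - tr(b^4 a)   [inverse elimination on a] = x*y^4 - y^3*z - 3*x*y^2 + 2*y*z + x
next, tr(b^4 a b) = tr(b) * tr(a b^4) - tr(a b^3)   [square of b] = y^4*z - x*y^3 - 3*y^2*z + 2*x*y + z
tr(a b a b) = tr(a b) * tr(a b) - tr(1)   [split at a repeated a] = z^2 - 2
and tr(a b a) = tr(a) * tr(b a) - tr(b)   [square of a] = x*z - y
tr(a b a b^2) = tr(b) * tr(a b a b) - tr(a b a)   [square of b] = y*z^2 - x*z - y
tr(b a b a b^2) = tr(b) * tr(a b a b^2) - tr(a b a b)   [square of b] = y^2*z^2 - x*y*z - y^2 - z^2 + 2
and tr(b^4 a b a) = tr(b) * tr(b a b a b^2) - tr(b a b a b)   [square of b] = y^3*z^2 - x*y^2*z - y^3 - 2*y*z^2 + x*z + 3*y
and tr(a^-1 b^4 a b) = tr(b^4 a b) * tr(a) - tr(b^4 a b a)   [inverse elimination on a] = x*y^4*z - x^2*y^3 - y^3*z^2 - 2*x*y^2*z + 2*x^2*y + y^3 + 2*y*z^2 - 3*y
next, tr(a^-2 b^4 a b) = tr(a^-1 b^4 a b) * tr(a) - tr(a^-1 b^4 a b a)   [inverse elimination on a] = x^2*y^4*z - x^3*y^3 - x*y^3*z^2 - 2*x^2*y^2*z - y^4*z + 2*x^3*y + 2*x*y^3 + 2*x*y*z^2 + 3*y^2*z - 5*x*y - z
tr(b^-1 a^-2 b^4 a) = tr(a^-2 b^4 a) * tr(b) - tr(a^-2 b^4 a b)   [inverse elimination on b] = -x^2*y^4*z + x^3*y^3 + x*y^5 + x*y^3*z^2 + 2*x^2*y^2*z - 2*x^3*y - 5*x*y^3 - 2*x*y*z^2 - y^2*z + 6*x*y + z
next, tr(a b^-2 a^-2 b^4) = tr(b^-1 a^-2 b^4 a) * tr(b) - tr(b^-1 a^-2 b^4 a b)   [inverse elimination on b] = -x^2*y^5*z + x^3*y^4 + x*y^6 + x*y^4*z^2 + 2*x^2*y^3*z - 2*x^3*y^2 - 6*x*y^4 - 2*x*y^2*z^2 + 9*x*y^2 - y*z - x

-x^2*y^5*z + x^3*y^4 + x*y^6 + x*y^4*z^2 + 2*x^2*y^3*z - 2*x^3*y^2 - 6*x*y^4 - 2*x*y^2*z^2 + 9*x*y^2 - y*z - x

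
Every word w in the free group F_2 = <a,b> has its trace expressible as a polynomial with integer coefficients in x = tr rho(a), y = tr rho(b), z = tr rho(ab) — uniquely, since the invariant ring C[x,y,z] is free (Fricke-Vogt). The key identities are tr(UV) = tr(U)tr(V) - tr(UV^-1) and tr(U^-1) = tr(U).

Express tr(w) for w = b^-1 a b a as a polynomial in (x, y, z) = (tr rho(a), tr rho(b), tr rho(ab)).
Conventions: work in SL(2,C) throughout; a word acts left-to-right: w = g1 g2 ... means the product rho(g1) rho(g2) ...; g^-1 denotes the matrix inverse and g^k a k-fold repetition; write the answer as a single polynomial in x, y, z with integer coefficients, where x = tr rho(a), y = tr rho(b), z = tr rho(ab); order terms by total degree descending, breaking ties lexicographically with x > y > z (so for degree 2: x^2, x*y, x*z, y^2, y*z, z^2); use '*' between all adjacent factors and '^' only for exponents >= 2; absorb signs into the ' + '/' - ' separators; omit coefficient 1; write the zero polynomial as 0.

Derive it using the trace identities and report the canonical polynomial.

x*y*z - y^2 - z^2 + 2

apply: trace(a b a) = trace(a) trace(b a) - trace(b)  (reduce the a square) = x*z - y
apply: trace(a b a b) = trace(a b) trace(a b) - trace(1)  (split on a) = z^2 - 2
apply: trace(b^-1 a b a) = trace(a b a) trace(b) - trace(a b a b)  (eliminate b^-1) = x*y*z - y^2 - z^2 + 2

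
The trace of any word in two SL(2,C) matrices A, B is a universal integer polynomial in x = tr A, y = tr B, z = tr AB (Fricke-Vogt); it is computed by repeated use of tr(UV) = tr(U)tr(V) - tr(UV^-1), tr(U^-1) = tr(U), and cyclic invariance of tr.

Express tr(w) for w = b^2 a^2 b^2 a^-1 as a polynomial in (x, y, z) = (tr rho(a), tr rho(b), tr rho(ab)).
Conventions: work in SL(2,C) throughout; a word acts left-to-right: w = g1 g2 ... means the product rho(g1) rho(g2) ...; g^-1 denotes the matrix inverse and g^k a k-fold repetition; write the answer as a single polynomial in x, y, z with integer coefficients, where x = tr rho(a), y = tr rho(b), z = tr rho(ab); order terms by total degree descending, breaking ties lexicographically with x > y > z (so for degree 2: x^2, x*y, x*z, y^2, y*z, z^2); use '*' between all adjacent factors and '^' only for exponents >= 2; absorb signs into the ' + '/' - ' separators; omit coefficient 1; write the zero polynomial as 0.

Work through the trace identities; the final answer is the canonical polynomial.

tr(b a b) = tr(b) tr(a b) - tr(a) = y*z - x
tr(a b^3) = tr(b) tr(b a b) - tr(b a) = y^2*z - x*y - z
tr(b^4 a) = tr(b) tr(a b^3) - tr(a b^2) = y^3*z - x*y^2 - 2*y*z + x
tr(b^2) = tr(b) tr(b) - tr(1) = y^2 - 2
tr(b^3) = tr(b) tr(b^2) - tr(b) = y^3 - 3*y
tr(b^4) = tr(b) tr(b^3) - tr(b^2) = y^4 - 4*y^2 + 2
tr(b^2 a^2 b^2) = tr(a) tr(b^4 a) - tr(b^4) = x*y^3*z - x^2*y^2 - y^4 - 2*x*y*z + x^2 + 4*y^2 - 2
tr(a b a b) = tr(b a) tr(b a) - tr(1)   [split at repeated b] = z^2 - 2
tr(a b a) = tr(a) tr(b a) - tr(b) = x*z - y
tr(a b^2 a b) = tr(b) tr(a b a b) - tr(a b a) = y*z^2 - x*z - y
tr(a b^2 a) = tr(a) tr(b^2 a) - tr(b^2) = x*y*z - x^2 - y^2 + 2
tr(b^2 a b^2 a) = tr(b) tr(a b^2 a b) - tr(a b^2 a) = y^2*z^2 - 2*x*y*z + x^2 - 2
tr(b^2 a^2 b^2 a) = tr(a) tr(b^2 a b^2 a) - tr(b^2 a b^2) = x*y^2*z^2 - 2*x^2*y*z - y^3*z + x^3 + x*y^2 + 2*y*z - 3*x
tr(b^2 a^2 b^2 a^-1) = tr(b^2 a^2 b^2) tr(a) - tr(b^2 a^2 b^2 a) = x^2*y^3*z - x^3*y^2 - x*y^4 - x*y^2*z^2 + y^3*z + 3*x*y^2 - 2*y*z + x

x^2*y^3*z - x^3*y^2 - x*y^4 - x*y^2*z^2 + y^3*z + 3*x*y^2 - 2*y*z + x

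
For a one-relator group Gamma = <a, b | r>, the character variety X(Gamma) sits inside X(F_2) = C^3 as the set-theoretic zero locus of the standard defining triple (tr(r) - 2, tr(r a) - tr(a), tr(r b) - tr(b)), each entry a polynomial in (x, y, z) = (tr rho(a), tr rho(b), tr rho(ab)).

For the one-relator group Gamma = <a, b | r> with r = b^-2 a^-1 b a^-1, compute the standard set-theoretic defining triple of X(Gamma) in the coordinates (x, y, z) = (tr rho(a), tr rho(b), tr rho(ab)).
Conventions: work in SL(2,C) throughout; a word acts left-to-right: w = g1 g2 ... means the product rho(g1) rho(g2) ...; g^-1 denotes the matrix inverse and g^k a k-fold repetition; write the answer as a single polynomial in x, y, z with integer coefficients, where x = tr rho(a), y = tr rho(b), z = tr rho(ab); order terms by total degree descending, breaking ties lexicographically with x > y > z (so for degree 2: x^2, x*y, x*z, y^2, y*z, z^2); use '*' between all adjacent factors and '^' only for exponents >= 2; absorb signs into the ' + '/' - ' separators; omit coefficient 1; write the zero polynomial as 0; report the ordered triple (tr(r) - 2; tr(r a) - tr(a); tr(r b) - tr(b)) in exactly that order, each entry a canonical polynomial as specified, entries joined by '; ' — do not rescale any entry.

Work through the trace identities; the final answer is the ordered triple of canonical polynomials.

reduce: trace(b^-1) = trace(b) = y
reduce: trace(b^-1 a) = trace(a) * trace(b) - trace(a b) = x*y - z
so trace(b^-1 a^-1) = trace(b^-1) * trace(a) - trace(b^-1 a) = z
reduce: trace(a b a) = trace(a) * trace(b a) - trace(b) = x*z - y
trace(a b a b) = trace(b a) * trace(b a) - trace(1) = z^2 - 2
so trace(b^-1 a b a) = trace(a b a) * trace(b) - trace(a b a b) = x*y*z - y^2 - z^2 + 2
so trace(b a b^-2 a) = trace(b^-1 a b a) * trace(b) - trace(b^-1 a b a b) = x*y^2*z - y^3 - y*z^2 - x*z + 3*y
reduce: trace(b^-2 a^-1 b a) = trace(b a b^-2) * trace(a) - trace(b a b^-2 a) = -x*y^2*z + x^2*y + y^3 + y*z^2 - 3*y
so trace(b^-2 a^-1 b a^-1) = trace(b^-2 a^-1 b) * trace(a) - trace(b^-2 a^-1 b a) = x*y^2*z - x^2*y - y^3 - y*z^2 + x*z + 3*y
assemble the triple (trace(r) - 2; trace(r a) - x; trace(r b) - y)

x*y^2*z - x^2*y - y^3 - y*z^2 + x*z + 3*y - 2; -x + z; x*y*z - y^2 - z^2 - y + 2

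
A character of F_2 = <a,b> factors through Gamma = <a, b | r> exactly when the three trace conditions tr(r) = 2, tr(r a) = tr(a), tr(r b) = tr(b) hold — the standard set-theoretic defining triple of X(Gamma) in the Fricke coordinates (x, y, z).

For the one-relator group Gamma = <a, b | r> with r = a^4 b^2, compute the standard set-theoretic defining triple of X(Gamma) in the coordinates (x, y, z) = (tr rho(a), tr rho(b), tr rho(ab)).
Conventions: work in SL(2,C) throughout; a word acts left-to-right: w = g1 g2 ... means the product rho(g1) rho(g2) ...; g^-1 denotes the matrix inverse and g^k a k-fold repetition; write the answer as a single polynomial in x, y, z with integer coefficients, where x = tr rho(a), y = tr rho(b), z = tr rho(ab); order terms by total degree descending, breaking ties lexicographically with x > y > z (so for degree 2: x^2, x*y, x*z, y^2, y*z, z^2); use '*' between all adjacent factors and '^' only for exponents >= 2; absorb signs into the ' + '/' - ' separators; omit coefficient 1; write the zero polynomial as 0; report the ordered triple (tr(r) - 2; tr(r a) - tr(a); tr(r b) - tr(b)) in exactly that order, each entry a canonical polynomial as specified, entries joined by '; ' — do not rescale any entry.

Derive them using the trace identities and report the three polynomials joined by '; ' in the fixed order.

x^3*y*z - x^4 - x^2*y^2 - 2*x*y*z + 4*x^2 + y^2 - 4; x^4*y*z - x^5 - x^3*y^2 - 3*x^2*y*z + 5*x^3 + 2*x*y^2 + y*z - 6*x; x^3*y^2*z - x^4*y - x^2*y^3 - x^3*z - 2*x*y^2*z + 5*x^2*y + y^3 + 2*x*z - 4*y

trace(a b a) = trace(a) * trace(b a) - trace(b)   [square of a] = x*z - y
apply: trace(b a^3) = trace(a) * trace(a b a) - trace(a b)   [square of a] = x^2*z - x*y - z
trace(a^4 b) = trace(a) * trace(b a^3) - trace(b a^2)   [square of a] = x^3*z - x^2*y - 2*x*z + y
apply: trace(a^2) = trace(a) * trace(a) - trace(1)   [square of a] = x^2 - 2
use: trace(a^3) = trace(a) * trace(a^2) - trace(a)   [square of a] = x^3 - 3*x
trace(a^4) = trace(a) * trace(a^3) - trace(a^2)   [square of a] = x^4 - 4*x^2 + 2
use: trace(a^4 b^2) = trace(b) * trace(a^4 b) - trace(a^4)   [square of b] = x^3*y*z - x^4 - x^2*y^2 - 2*x*y*z + 4*x^2 + y^2 - 2
trace(a b^2 a^2) = trace(b) * trace(a^3 b) - trace(a^3) = x^2*y*z - x^3 - x*y^2 - y*z + 3*x
trace(a^4 b^2 a) = trace(a) * trace(a b^2 a^3) - trace(a b^2 a^2) = x^4*y*z - x^5 - x^3*y^2 - 3*x^2*y*z + 5*x^3 + 2*x*y^2 + y*z - 5*x
trace(a b^2) = trace(b) * trace(a b) - trace(a) = y*z - x
trace(b^3 a) = trace(b) * trace(a b^2) - trace(a b) = y^2*z - x*y - z
trace(b^2) = trace(b) * trace(b) - trace(1) = y^2 - 2
apply: trace(b^3) = trace(b) * trace(b^2) - trace(b) = y^3 - 3*y
trace(a b^3 a) = trace(a) * trace(b^3 a) - trace(b^3) = x*y^2*z - x^2*y - y^3 - x*z + 3*y
trace(a b^3 a^2) = trace(a) * trace(a b^3 a) - trace(a b^3) = x^2*y^2*z - x^3*y - x*y^3 - x^2*z - y^2*z + 4*x*y + z
apply: trace(a^4 b^3) = trace(a) * trace(a b^3 a^2) - trace(a b^3 a) = x^3*y^2*z - x^4*y - x^2*y^3 - x^3*z - 2*x*y^2*z + 5*x^2*y + y^3 + 2*x*z - 3*y
assemble the triple (trace(r) - 2; trace(r a) - x; trace(r b) - y)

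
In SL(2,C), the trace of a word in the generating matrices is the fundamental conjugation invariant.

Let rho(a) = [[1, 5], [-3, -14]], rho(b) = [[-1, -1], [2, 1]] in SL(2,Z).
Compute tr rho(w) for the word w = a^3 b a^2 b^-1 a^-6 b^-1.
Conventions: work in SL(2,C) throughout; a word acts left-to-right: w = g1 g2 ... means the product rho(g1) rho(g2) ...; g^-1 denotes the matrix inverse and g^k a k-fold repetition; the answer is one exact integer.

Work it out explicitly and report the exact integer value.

rho(a) = [[1, 5], [-3, -14]]
... * rho(a) = [[1, 5], [-3, -14]]  ->  [[-14, -65], [39, 181]]
... * rho(a) = [[1, 5], [-3, -14]]  ->  [[181, 840], [-504, -2339]]
... * rho(b) = [[-1, -1], [2, 1]]  ->  [[1499, 659], [-4174, -1835]]
... * rho(a) = [[1, 5], [-3, -14]]  ->  [[-478, -1731], [1331, 4820]]
... * rho(a) = [[1, 5], [-3, -14]]  ->  [[4715, 21844], [-13129, -60825]]
... * rho(b^-1) = [[1, 1], [-2, -1]]  ->  [[-38973, -17129], [108521, 47696]]
... * rho(a^-1) = [[-14, -5], [3, 1]]  ->  [[494235, 177736], [-1376206, -494909]]
... * rho(a^-1) = [[-14, -5], [3, 1]]  ->  [[-6386082, -2293439], [17782157, 6386121]]
... * rho(a^-1) = [[-14, -5], [3, 1]]  ->  [[82524831, 29636971], [-229791835, -82524664]]
... * rho(a^-1) = [[-14, -5], [3, 1]]  ->  [[-1066436721, -382987184], [2969511698, 1066434511]]
... * rho(a^-1) = [[-14, -5], [3, 1]]  ->  [[13781152542, 4949196421], [-38373860239, -13781123979]]
... * rho(a^-1) = [[-14, -5], [3, 1]]  ->  [[-178088546325, -63956566289], [495890671409, 178088177216]]
... * rho(b^-1) = [[1, 1], [-2, -1]]  ->  [[-50175413747, -114131980036], [139714316977, 317802494193]]
tr = -50175413747 + 317802494193 = 267627080446

267627080446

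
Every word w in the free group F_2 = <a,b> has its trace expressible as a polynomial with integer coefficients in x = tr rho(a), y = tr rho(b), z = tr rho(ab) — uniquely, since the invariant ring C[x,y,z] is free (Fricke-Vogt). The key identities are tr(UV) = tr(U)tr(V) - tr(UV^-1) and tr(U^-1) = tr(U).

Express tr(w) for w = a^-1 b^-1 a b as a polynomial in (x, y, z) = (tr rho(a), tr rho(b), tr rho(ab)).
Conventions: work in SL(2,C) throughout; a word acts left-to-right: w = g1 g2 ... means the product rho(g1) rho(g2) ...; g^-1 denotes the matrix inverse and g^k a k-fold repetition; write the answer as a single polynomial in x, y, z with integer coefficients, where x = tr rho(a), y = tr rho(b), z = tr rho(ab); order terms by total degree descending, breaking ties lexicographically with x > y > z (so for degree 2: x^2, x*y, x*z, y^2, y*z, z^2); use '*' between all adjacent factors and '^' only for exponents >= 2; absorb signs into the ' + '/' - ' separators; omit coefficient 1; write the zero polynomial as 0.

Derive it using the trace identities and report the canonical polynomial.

-x*y*z + x^2 + y^2 + z^2 - 2

tr(b a b) = tr(b) * tr(a b) - tr(a)  (reduce the b square) = y*z - x
tr(b a b a) = tr(b a) * tr(b a) - tr(1)  (split on b) = z^2 - 2
tr(a b a^-1 b) = tr(b a b) * tr(a) - tr(b a b a)  (eliminate a^-1) = x*y*z - x^2 - z^2 + 2
tr(a^-1 b^-1 a b) = tr(a b a^-1) * tr(b) - tr(a b a^-1 b)  (eliminate b^-1) = -x*y*z + x^2 + y^2 + z^2 - 2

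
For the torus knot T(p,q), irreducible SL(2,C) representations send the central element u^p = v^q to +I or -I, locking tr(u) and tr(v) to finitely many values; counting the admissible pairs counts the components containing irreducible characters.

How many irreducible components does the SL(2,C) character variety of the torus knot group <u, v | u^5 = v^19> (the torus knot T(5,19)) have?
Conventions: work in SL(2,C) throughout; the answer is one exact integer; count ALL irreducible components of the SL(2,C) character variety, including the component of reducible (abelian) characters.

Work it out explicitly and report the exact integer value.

37

In the torus knot group T(5,19), u^5 = v^19 is central, so an irreducible representation sends it to +I or -I (Schur).
This locks tr(u) to 2*cos(pi*alpha/5), alpha in 1..4, and tr(v) to 2*cos(pi*beta/19), beta in 1..18, on each component of irreducible characters.
The two central values (-1)^alpha I and (-1)^beta I must be the same matrix, so alpha and beta share a parity.
Counting: 2 odd alphas x 9 odd betas + 2 even alphas x 9 even betas = 18 + 18 = 36.
That is 36 components of irreducible characters, and with the reducible (abelian) component the total is 37.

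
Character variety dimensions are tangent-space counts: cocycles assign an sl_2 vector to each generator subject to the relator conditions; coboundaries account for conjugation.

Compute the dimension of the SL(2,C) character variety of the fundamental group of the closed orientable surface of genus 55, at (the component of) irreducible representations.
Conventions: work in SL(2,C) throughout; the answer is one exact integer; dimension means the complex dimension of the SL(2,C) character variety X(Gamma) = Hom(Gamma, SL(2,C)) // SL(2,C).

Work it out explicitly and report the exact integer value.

324

Gamma = pi_1(Sigma_55) = < a_1, b_1, ..., a_55, b_55 | prod [a_i, b_i] > has 2g = 110 generators and 1 relator.
Unconstrained cocycle data is one sl_2 vector per generator (330 dimensions), cut by the relator condition d_2(z) = 0.
At an irreducible rho, H^2 = coker(d_2) vanishes (Poincare duality: H^2 is dual to H^0 = invariants = 0), so d_2 is surjective onto sl_2 and dim Z^1 = 330 - 3 = 327.
dim B^1 = 3 (coboundaries, injective at irreducible rho).
dim H^1 = 327 - 3 = 324 = dim X.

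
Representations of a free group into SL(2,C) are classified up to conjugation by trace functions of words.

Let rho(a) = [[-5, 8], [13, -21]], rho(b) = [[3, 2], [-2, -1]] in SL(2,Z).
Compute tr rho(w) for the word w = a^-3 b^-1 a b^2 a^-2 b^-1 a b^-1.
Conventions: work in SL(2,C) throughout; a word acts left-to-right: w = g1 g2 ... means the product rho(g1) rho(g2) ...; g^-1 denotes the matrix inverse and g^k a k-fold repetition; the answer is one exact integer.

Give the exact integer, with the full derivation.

rho(a^-1) = [[-21, -8], [-13, -5]]
... * rho(a^-1) = [[-21, -8], [-13, -5]]  ->  [[545, 208], [338, 129]]
... * rho(a^-1) = [[-21, -8], [-13, -5]]  ->  [[-14149, -5400], [-8775, -3349]]
... * rho(b^-1) = [[-1, -2], [2, 3]]  ->  [[3349, 12098], [2077, 7503]]
... * rho(a) = [[-5, 8], [13, -21]]  ->  [[140529, -227266], [87154, -140947]]
... * rho(b) = [[3, 2], [-2, -1]]  ->  [[876119, 508324], [543356, 315255]]
... * rho(b) = [[3, 2], [-2, -1]]  ->  [[1611709, 1243914], [999558, 771457]]
... * rho(a^-1) = [[-21, -8], [-13, -5]]  ->  [[-50016771, -19113242], [-31019659, -11853749]]
... * rho(a^-1) = [[-21, -8], [-13, -5]]  ->  [[1298824337, 495700378], [805511576, 307426017]]
... * rho(b^-1) = [[-1, -2], [2, 3]]  ->  [[-307423581, -1110547540], [-190659542, -688745101]]
... * rho(a) = [[-5, 8], [13, -21]]  ->  [[-12900000115, 20862109692], [-8000388603, 12938370785]]
... * rho(b^-1) = [[-1, -2], [2, 3]]  ->  [[54624219499, 88386329306], [33877130173, 54815889561]]
tr = 54624219499 + 54815889561 = 109440109060

109440109060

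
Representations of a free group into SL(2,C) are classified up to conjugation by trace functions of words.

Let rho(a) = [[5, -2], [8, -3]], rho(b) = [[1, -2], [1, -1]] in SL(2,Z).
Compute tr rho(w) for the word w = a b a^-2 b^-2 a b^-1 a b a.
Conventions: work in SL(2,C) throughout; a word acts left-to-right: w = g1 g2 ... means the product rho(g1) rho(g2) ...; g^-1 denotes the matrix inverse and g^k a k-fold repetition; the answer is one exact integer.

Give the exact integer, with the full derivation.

rho(a) = [[5, -2], [8, -3]]
... * rho(b) = [[1, -2], [1, -1]]  ->  [[3, -8], [5, -13]]
... * rho(a^-1) = [[-3, 2], [-8, 5]]  ->  [[55, -34], [89, -55]]
... * rho(a^-1) = [[-3, 2], [-8, 5]]  ->  [[107, -60], [173, -97]]
... * rho(b^-1) = [[-1, 2], [-1, 1]]  ->  [[-47, 154], [-76, 249]]
... * rho(b^-1) = [[-1, 2], [-1, 1]]  ->  [[-107, 60], [-173, 97]]
... * rho(a) = [[5, -2], [8, -3]]  ->  [[-55, 34], [-89, 55]]
... * rho(b^-1) = [[-1, 2], [-1, 1]]  ->  [[21, -76], [34, -123]]
... * rho(a) = [[5, -2], [8, -3]]  ->  [[-503, 186], [-814, 301]]
... * rho(b) = [[1, -2], [1, -1]]  ->  [[-317, 820], [-513, 1327]]
... * rho(a) = [[5, -2], [8, -3]]  ->  [[4975, -1826], [8051, -2955]]
tr = 4975 + -2955 = 2020

2020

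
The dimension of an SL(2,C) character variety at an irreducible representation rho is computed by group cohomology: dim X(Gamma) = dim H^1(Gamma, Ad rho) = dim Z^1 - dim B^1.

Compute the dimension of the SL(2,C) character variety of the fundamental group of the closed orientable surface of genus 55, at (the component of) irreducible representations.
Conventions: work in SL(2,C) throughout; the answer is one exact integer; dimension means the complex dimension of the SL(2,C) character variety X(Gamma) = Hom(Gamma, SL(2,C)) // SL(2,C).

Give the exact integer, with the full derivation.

324

The genus-55 surface group: 2g = 110 generators, one relator prod [a_i, b_i].
Before the relator condition, cocycle space has dim 3*110 = 330.
At an irreducible rho, H^2 = coker(d_2) vanishes (Poincare duality: H^2 is dual to H^0 = invariants = 0), so d_2 is surjective onto sl_2 and dim Z^1 = 330 - 3 = 327.
As always at irreducible rho, dim B^1 = 3.
dim X = dim H^1 = 327 - 3 = 324.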